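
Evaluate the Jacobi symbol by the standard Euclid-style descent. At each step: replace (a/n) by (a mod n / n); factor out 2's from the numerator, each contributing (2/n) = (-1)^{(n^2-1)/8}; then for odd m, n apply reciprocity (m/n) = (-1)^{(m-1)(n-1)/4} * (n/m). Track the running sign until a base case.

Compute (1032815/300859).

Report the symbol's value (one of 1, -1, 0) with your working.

(1032815/300859) = (130238/300859)   [reduce mod 300859]
130238 = 2^1·65119; (2/300859) = -1 since 300859 mod 8 = 3, so (130238/300859) = (-1)^1·(65119/300859); sign now -1
reciprocity: (65119/300859) = -1·(300859/65119) since 65119 mod 4 = 3, 300859 mod 4 = 3; sign now +1
(300859/65119) = (40383/65119)   [reduce mod 65119]
reciprocity: (40383/65119) = -1·(65119/40383) since 40383 mod 4 = 3, 65119 mod 4 = 3; sign now -1
(65119/40383) = (24736/40383)   [reduce mod 40383]
24736 = 2^5·773; (2/40383) = +1 since 40383 mod 8 = 7, so (24736/40383) = (+1)^5·(773/40383); sign now -1
reciprocity: (773/40383) = +1·(40383/773) since 773 mod 4 = 1, 40383 mod 4 = 3; sign now -1
(40383/773) = (187/773)   [reduce mod 773]
reciprocity: (187/773) = +1·(773/187) since 187 mod 4 = 3, 773 mod 4 = 1; sign now -1
(773/187) = (25/187)   [reduce mod 187]
reciprocity: (25/187) = +1·(187/25) since 25 mod 4 = 1, 187 mod 4 = 3; sign now -1
(187/25) = (12/25)   [reduce mod 25]
12 = 2^2·3; (2/25) = +1 since 25 mod 8 = 1, so (12/25) = (+1)^2·(3/25); sign now -1
reciprocity: (3/25) = +1·(25/3) since 3 mod 4 = 3, 25 mod 4 = 1; sign now -1
(25/3) = (1/3)   [reduce mod 3]
(1/3) = 1; final value = sign = -1

-1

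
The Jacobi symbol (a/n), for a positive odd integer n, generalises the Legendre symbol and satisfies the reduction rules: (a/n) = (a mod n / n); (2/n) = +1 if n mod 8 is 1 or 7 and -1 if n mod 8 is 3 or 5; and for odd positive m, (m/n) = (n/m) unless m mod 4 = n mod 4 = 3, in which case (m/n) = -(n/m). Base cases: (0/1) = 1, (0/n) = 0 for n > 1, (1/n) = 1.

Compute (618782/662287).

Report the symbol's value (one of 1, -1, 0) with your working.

618782 = 2^1·309391; (2/662287) = +1 since 662287 mod 8 = 7, so (618782/662287) = (+1)^1·(309391/662287); sign now +1
reciprocity: (309391/662287) = -1·(662287/309391) since 309391 mod 4 = 3, 662287 mod 4 = 3; sign now -1
(662287/309391) = (43505/309391)   [reduce mod 309391]
reciprocity: (43505/309391) = +1·(309391/43505) since 43505 mod 4 = 1, 309391 mod 4 = 3; sign now -1
(309391/43505) = (4856/43505)   [reduce mod 43505]
4856 = 2^3·607; (2/43505) = +1 since 43505 mod 8 = 1, so (4856/43505) = (+1)^3·(607/43505); sign now -1
reciprocity: (607/43505) = +1·(43505/607) since 607 mod 4 = 3, 43505 mod 4 = 1; sign now -1
(43505/607) = (408/607)   [reduce mod 607]
408 = 2^3·51; (2/607) = +1 since 607 mod 8 = 7, so (408/607) = (+1)^3·(51/607); sign now -1
reciprocity: (51/607) = -1·(607/51) since 51 mod 4 = 3, 607 mod 4 = 3; sign now +1
(607/51) = (46/51)   [reduce mod 51]
46 = 2^1·23; (2/51) = -1 since 51 mod 8 = 3, so (46/51) = (-1)^1·(23/51); sign now -1
reciprocity: (23/51) = -1·(51/23) since 23 mod 4 = 3, 51 mod 4 = 3; sign now +1
(51/23) = (5/23)   [reduce mod 23]
reciprocity: (5/23) = +1·(23/5) since 5 mod 4 = 1, 23 mod 4 = 3; sign now +1
(23/5) = (3/5)   [reduce mod 5]
reciprocity: (3/5) = +1·(5/3) since 3 mod 4 = 3, 5 mod 4 = 1; sign now +1
(5/3) = (2/3)   [reduce mod 3]
2 = 2^1·1; (2/3) = -1 since 3 mod 8 = 3, so (2/3) = (-1)^1·(1/3); sign now -1
(1/3) = 1; final value = sign = -1

-1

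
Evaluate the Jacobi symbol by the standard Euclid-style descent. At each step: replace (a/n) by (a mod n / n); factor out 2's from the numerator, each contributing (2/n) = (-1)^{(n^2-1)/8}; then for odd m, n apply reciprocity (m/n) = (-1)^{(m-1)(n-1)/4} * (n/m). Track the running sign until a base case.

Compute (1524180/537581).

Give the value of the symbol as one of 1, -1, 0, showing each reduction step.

1

(1524180/537581): 1524180 mod 537581 = 449018, so (1524180/537581) = (449018/537581)
factor out 2^1: 449018 = 2^1·224509; with 537581 mod 8 = 5, (2/537581) = -1; sign now -1; continue with (224509/537581)
flip (224509/537581) -> (537581/224509): both odd, 224509 mod 4 = 1, 537581 mod 4 = 1, so the flip contributes +1; sign now -1
(537581/224509): 537581 mod 224509 = 88563, so (537581/224509) = (88563/224509)
flip (88563/224509) -> (224509/88563): both odd, 88563 mod 4 = 3, 224509 mod 4 = 1, so the flip contributes +1; sign now -1
(224509/88563): 224509 mod 88563 = 47383, so (224509/88563) = (47383/88563)
flip (47383/88563) -> (88563/47383): both odd, 47383 mod 4 = 3, 88563 mod 4 = 3, so the flip contributes -1; sign now +1
(88563/47383): 88563 mod 47383 = 41180, so (88563/47383) = (41180/47383)
factor out 2^2: 41180 = 2^2·10295; with 47383 mod 8 = 7, (2/47383) = +1; sign now +1; continue with (10295/47383)
flip (10295/47383) -> (47383/10295): both odd, 10295 mod 4 = 3, 47383 mod 4 = 3, so the flip contributes -1; sign now -1
(47383/10295): 47383 mod 10295 = 6203, so (47383/10295) = (6203/10295)
flip (6203/10295) -> (10295/6203): both odd, 6203 mod 4 = 3, 10295 mod 4 = 3, so the flip contributes -1; sign now +1
(10295/6203): 10295 mod 6203 = 4092, so (10295/6203) = (4092/6203)
factor out 2^2: 4092 = 2^2·1023; with 6203 mod 8 = 3, (2/6203) = -1; sign now +1; continue with (1023/6203)
flip (1023/6203) -> (6203/1023): both odd, 1023 mod 4 = 3, 6203 mod 4 = 3, so the flip contributes -1; sign now -1
(6203/1023): 6203 mod 1023 = 65, so (6203/1023) = (65/1023)
flip (65/1023) -> (1023/65): both odd, 65 mod 4 = 1, 1023 mod 4 = 3, so the flip contributes +1; sign now -1
(1023/65): 1023 mod 65 = 48, so (1023/65) = (48/65)
factor out 2^4: 48 = 2^4·3; with 65 mod 8 = 1, (2/65) = +1; sign now -1; continue with (3/65)
flip (3/65) -> (65/3): both odd, 3 mod 4 = 3, 65 mod 4 = 1, so the flip contributes +1; sign now -1
(65/3): 65 mod 3 = 2, so (65/3) = (2/3)
factor out 2^1: 2 = 2^1·1; with 3 mod 8 = 3, (2/3) = -1; sign now +1; continue with (1/3)
reached (1/3) = 1, so the symbol is +1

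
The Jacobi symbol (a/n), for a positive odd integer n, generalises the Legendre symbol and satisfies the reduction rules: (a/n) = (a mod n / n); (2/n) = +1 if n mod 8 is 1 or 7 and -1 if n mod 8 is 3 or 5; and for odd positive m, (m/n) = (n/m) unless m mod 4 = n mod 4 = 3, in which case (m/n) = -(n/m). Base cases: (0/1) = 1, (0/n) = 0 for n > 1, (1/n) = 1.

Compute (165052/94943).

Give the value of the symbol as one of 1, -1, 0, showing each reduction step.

1

(165052/94943): 165052 mod 94943 = 70109, so (165052/94943) = (70109/94943)
flip (70109/94943) -> (94943/70109): both odd, 70109 mod 4 = 1, 94943 mod 4 = 3, so the flip contributes +1; sign now +1
(94943/70109): 94943 mod 70109 = 24834, so (94943/70109) = (24834/70109)
factor out 2^1: 24834 = 2^1·12417; with 70109 mod 8 = 5, (2/70109) = -1; sign now -1; continue with (12417/70109)
flip (12417/70109) -> (70109/12417): both odd, 12417 mod 4 = 1, 70109 mod 4 = 1, so the flip contributes +1; sign now -1
(70109/12417): 70109 mod 12417 = 8024, so (70109/12417) = (8024/12417)
factor out 2^3: 8024 = 2^3·1003; with 12417 mod 8 = 1, (2/12417) = +1; sign now -1; continue with (1003/12417)
flip (1003/12417) -> (12417/1003): both odd, 1003 mod 4 = 3, 12417 mod 4 = 1, so the flip contributes +1; sign now -1
(12417/1003): 12417 mod 1003 = 381, so (12417/1003) = (381/1003)
flip (381/1003) -> (1003/381): both odd, 381 mod 4 = 1, 1003 mod 4 = 3, so the flip contributes +1; sign now -1
(1003/381): 1003 mod 381 = 241, so (1003/381) = (241/381)
flip (241/381) -> (381/241): both odd, 241 mod 4 = 1, 381 mod 4 = 1, so the flip contributes +1; sign now -1
(381/241): 381 mod 241 = 140, so (381/241) = (140/241)
factor out 2^2: 140 = 2^2·35; with 241 mod 8 = 1, (2/241) = +1; sign now -1; continue with (35/241)
flip (35/241) -> (241/35): both odd, 35 mod 4 = 3, 241 mod 4 = 1, so the flip contributes +1; sign now -1
(241/35): 241 mod 35 = 31, so (241/35) = (31/35)
flip (31/35) -> (35/31): both odd, 31 mod 4 = 3, 35 mod 4 = 3, so the flip contributes -1; sign now +1
(35/31): 35 mod 31 = 4, so (35/31) = (4/31)
factor out 2^2: 4 = 2^2·1; with 31 mod 8 = 7, (2/31) = +1; sign now +1; continue with (1/31)
reached (1/31) = 1, so the symbol is +1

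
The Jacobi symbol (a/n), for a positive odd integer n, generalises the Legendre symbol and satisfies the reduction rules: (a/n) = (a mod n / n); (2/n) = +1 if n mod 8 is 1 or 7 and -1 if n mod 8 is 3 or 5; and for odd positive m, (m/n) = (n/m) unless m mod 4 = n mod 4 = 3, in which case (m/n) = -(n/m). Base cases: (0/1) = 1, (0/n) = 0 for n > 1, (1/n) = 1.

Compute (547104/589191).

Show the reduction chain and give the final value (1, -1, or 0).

547104 = 2^5·17097; (2/589191) = +1 since 589191 mod 8 = 7, so (547104/589191) = (+1)^5·(17097/589191); sign now +1
reciprocity: (17097/589191) = +1·(589191/17097) since 17097 mod 4 = 1, 589191 mod 4 = 3; sign now +1
(589191/17097) = (7893/17097)   [reduce mod 17097]
reciprocity: (7893/17097) = +1·(17097/7893) since 7893 mod 4 = 1, 17097 mod 4 = 1; sign now +1
(17097/7893) = (1311/7893)   [reduce mod 7893]
reciprocity: (1311/7893) = +1·(7893/1311) since 1311 mod 4 = 3, 7893 mod 4 = 1; sign now +1
(7893/1311) = (27/1311)   [reduce mod 1311]
reciprocity: (27/1311) = -1·(1311/27) since 27 mod 4 = 3, 1311 mod 4 = 3; sign now -1
(1311/27) = (15/27)   [reduce mod 27]
reciprocity: (15/27) = -1·(27/15) since 15 mod 4 = 3, 27 mod 4 = 3; sign now +1
(27/15) = (12/15)   [reduce mod 15]
12 = 2^2·3; (2/15) = +1 since 15 mod 8 = 7, so (12/15) = (+1)^2·(3/15); sign now +1
reciprocity: (3/15) = -1·(15/3) since 3 mod 4 = 3, 15 mod 4 = 3; sign now -1
(15/3) = (0/3)   [reduce mod 3]
(0/3) = 0   [gcd(a, n) > 1]; final value = 0

0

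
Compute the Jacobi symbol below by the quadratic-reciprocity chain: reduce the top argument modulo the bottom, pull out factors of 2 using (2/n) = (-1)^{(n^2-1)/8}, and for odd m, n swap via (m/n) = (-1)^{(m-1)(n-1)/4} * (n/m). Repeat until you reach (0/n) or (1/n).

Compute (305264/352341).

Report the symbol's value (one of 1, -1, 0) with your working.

factor out 2^4: 305264 = 2^4·19079; with 352341 mod 8 = 5, (2/352341) = -1; sign now +1; continue with (19079/352341)
flip (19079/352341) -> (352341/19079): both odd, 19079 mod 4 = 3, 352341 mod 4 = 1, so the flip contributes +1; sign now +1
(352341/19079): 352341 mod 19079 = 8919, so (352341/19079) = (8919/19079)
flip (8919/19079) -> (19079/8919): both odd, 8919 mod 4 = 3, 19079 mod 4 = 3, so the flip contributes -1; sign now -1
(19079/8919): 19079 mod 8919 = 1241, so (19079/8919) = (1241/8919)
flip (1241/8919) -> (8919/1241): both odd, 1241 mod 4 = 1, 8919 mod 4 = 3, so the flip contributes +1; sign now -1
(8919/1241): 8919 mod 1241 = 232, so (8919/1241) = (232/1241)
factor out 2^3: 232 = 2^3·29; with 1241 mod 8 = 1, (2/1241) = +1; sign now -1; continue with (29/1241)
flip (29/1241) -> (1241/29): both odd, 29 mod 4 = 1, 1241 mod 4 = 1, so the flip contributes +1; sign now -1
(1241/29): 1241 mod 29 = 23, so (1241/29) = (23/29)
flip (23/29) -> (29/23): both odd, 23 mod 4 = 3, 29 mod 4 = 1, so the flip contributes +1; sign now -1
(29/23): 29 mod 23 = 6, so (29/23) = (6/23)
factor out 2^1: 6 = 2^1·3; with 23 mod 8 = 7, (2/23) = +1; sign now -1; continue with (3/23)
flip (3/23) -> (23/3): both odd, 3 mod 4 = 3, 23 mod 4 = 3, so the flip contributes -1; sign now +1
(23/3): 23 mod 3 = 2, so (23/3) = (2/3)
factor out 2^1: 2 = 2^1·1; with 3 mod 8 = 3, (2/3) = -1; sign now -1; continue with (1/3)
reached (1/3) = 1, so the symbol is -1

-1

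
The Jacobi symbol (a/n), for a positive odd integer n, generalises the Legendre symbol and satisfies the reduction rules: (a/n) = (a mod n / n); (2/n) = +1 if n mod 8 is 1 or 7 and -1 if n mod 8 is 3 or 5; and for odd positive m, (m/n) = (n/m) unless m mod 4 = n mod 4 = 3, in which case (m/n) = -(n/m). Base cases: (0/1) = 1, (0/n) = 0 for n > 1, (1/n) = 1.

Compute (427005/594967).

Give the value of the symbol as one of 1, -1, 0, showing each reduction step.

1

flip (427005/594967) -> (594967/427005): both odd, 427005 mod 4 = 1, 594967 mod 4 = 3, so the flip contributes +1; sign now +1
(594967/427005): 594967 mod 427005 = 167962, so (594967/427005) = (167962/427005)
factor out 2^1: 167962 = 2^1·83981; with 427005 mod 8 = 5, (2/427005) = -1; sign now -1; continue with (83981/427005)
flip (83981/427005) -> (427005/83981): both odd, 83981 mod 4 = 1, 427005 mod 4 = 1, so the flip contributes +1; sign now -1
(427005/83981): 427005 mod 83981 = 7100, so (427005/83981) = (7100/83981)
factor out 2^2: 7100 = 2^2·1775; with 83981 mod 8 = 5, (2/83981) = -1; sign now -1; continue with (1775/83981)
flip (1775/83981) -> (83981/1775): both odd, 1775 mod 4 = 3, 83981 mod 4 = 1, so the flip contributes +1; sign now -1
(83981/1775): 83981 mod 1775 = 556, so (83981/1775) = (556/1775)
factor out 2^2: 556 = 2^2·139; with 1775 mod 8 = 7, (2/1775) = +1; sign now -1; continue with (139/1775)
flip (139/1775) -> (1775/139): both odd, 139 mod 4 = 3, 1775 mod 4 = 3, so the flip contributes -1; sign now +1
(1775/139): 1775 mod 139 = 107, so (1775/139) = (107/139)
flip (107/139) -> (139/107): both odd, 107 mod 4 = 3, 139 mod 4 = 3, so the flip contributes -1; sign now -1
(139/107): 139 mod 107 = 32, so (139/107) = (32/107)
factor out 2^5: 32 = 2^5·1; with 107 mod 8 = 3, (2/107) = -1; sign now +1; continue with (1/107)
reached (1/107) = 1, so the symbol is +1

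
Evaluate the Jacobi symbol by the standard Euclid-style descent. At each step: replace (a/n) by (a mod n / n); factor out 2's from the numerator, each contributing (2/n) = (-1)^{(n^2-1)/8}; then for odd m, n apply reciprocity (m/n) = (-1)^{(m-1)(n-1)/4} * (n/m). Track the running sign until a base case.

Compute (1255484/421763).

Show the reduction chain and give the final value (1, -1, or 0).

0

(1255484/421763) = (411958/421763)   [reduce mod 421763]
411958 = 2^1·205979; (2/421763) = -1 since 421763 mod 8 = 3, so (411958/421763) = (-1)^1·(205979/421763); sign now -1
reciprocity: (205979/421763) = -1·(421763/205979) since 205979 mod 4 = 3, 421763 mod 4 = 3; sign now +1
(421763/205979) = (9805/205979)   [reduce mod 205979]
reciprocity: (9805/205979) = +1·(205979/9805) since 9805 mod 4 = 1, 205979 mod 4 = 3; sign now +1
(205979/9805) = (74/9805)   [reduce mod 9805]
74 = 2^1·37; (2/9805) = -1 since 9805 mod 8 = 5, so (74/9805) = (-1)^1·(37/9805); sign now -1
reciprocity: (37/9805) = +1·(9805/37) since 37 mod 4 = 1, 9805 mod 4 = 1; sign now -1
(9805/37) = (0/37)   [reduce mod 37]
(0/37) = 0   [gcd(a, n) > 1]; final value = 0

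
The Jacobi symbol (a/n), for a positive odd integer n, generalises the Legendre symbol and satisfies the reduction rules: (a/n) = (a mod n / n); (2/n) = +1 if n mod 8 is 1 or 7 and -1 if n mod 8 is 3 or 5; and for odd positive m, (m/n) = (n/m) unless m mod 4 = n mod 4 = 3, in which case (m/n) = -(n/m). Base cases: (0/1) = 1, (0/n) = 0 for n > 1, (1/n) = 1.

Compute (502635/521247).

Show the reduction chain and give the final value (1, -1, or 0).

0

reciprocity: (502635/521247) = -1·(521247/502635) since 502635 mod 4 = 3, 521247 mod 4 = 3; sign now -1
(521247/502635) = (18612/502635)   [reduce mod 502635]
18612 = 2^2·4653; (2/502635) = -1 since 502635 mod 8 = 3, so (18612/502635) = (-1)^2·(4653/502635); sign now -1
reciprocity: (4653/502635) = +1·(502635/4653) since 4653 mod 4 = 1, 502635 mod 4 = 3; sign now -1
(502635/4653) = (111/4653)   [reduce mod 4653]
reciprocity: (111/4653) = +1·(4653/111) since 111 mod 4 = 3, 4653 mod 4 = 1; sign now -1
(4653/111) = (102/111)   [reduce mod 111]
102 = 2^1·51; (2/111) = +1 since 111 mod 8 = 7, so (102/111) = (+1)^1·(51/111); sign now -1
reciprocity: (51/111) = -1·(111/51) since 51 mod 4 = 3, 111 mod 4 = 3; sign now +1
(111/51) = (9/51)   [reduce mod 51]
reciprocity: (9/51) = +1·(51/9) since 9 mod 4 = 1, 51 mod 4 = 3; sign now +1
(51/9) = (6/9)   [reduce mod 9]
6 = 2^1·3; (2/9) = +1 since 9 mod 8 = 1, so (6/9) = (+1)^1·(3/9); sign now +1
reciprocity: (3/9) = +1·(9/3) since 3 mod 4 = 3, 9 mod 4 = 1; sign now +1
(9/3) = (0/3)   [reduce mod 3]
(0/3) = 0   [gcd(a, n) > 1]; final value = 0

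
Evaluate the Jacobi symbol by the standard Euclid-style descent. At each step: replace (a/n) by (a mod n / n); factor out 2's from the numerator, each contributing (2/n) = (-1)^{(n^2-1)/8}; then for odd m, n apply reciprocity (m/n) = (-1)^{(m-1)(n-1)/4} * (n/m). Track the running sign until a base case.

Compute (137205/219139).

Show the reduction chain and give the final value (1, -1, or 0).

1

flip (137205/219139) -> (219139/137205): both odd, 137205 mod 4 = 1, 219139 mod 4 = 3, so the flip contributes +1; sign now +1
(219139/137205): 219139 mod 137205 = 81934, so (219139/137205) = (81934/137205)
factor out 2^1: 81934 = 2^1·40967; with 137205 mod 8 = 5, (2/137205) = -1; sign now -1; continue with (40967/137205)
flip (40967/137205) -> (137205/40967): both odd, 40967 mod 4 = 3, 137205 mod 4 = 1, so the flip contributes +1; sign now -1
(137205/40967): 137205 mod 40967 = 14304, so (137205/40967) = (14304/40967)
factor out 2^5: 14304 = 2^5·447; with 40967 mod 8 = 7, (2/40967) = +1; sign now -1; continue with (447/40967)
flip (447/40967) -> (40967/447): both odd, 447 mod 4 = 3, 40967 mod 4 = 3, so the flip contributes -1; sign now +1
(40967/447): 40967 mod 447 = 290, so (40967/447) = (290/447)
factor out 2^1: 290 = 2^1·145; with 447 mod 8 = 7, (2/447) = +1; sign now +1; continue with (145/447)
flip (145/447) -> (447/145): both odd, 145 mod 4 = 1, 447 mod 4 = 3, so the flip contributes +1; sign now +1
(447/145): 447 mod 145 = 12, so (447/145) = (12/145)
factor out 2^2: 12 = 2^2·3; with 145 mod 8 = 1, (2/145) = +1; sign now +1; continue with (3/145)
flip (3/145) -> (145/3): both odd, 3 mod 4 = 3, 145 mod 4 = 1, so the flip contributes +1; sign now +1
(145/3): 145 mod 3 = 1, so (145/3) = (1/3)
reached (1/3) = 1, so the symbol is +1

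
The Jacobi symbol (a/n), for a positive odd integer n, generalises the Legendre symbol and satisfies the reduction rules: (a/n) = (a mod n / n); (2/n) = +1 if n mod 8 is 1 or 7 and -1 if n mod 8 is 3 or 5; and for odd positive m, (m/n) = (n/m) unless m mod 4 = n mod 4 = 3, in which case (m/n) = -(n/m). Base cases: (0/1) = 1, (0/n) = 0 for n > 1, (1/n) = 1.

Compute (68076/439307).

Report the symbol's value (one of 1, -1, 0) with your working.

68076 = 2^2·17019; (2/439307) = -1 since 439307 mod 8 = 3, so (68076/439307) = (-1)^2·(17019/439307); sign now +1
reciprocity: (17019/439307) = -1·(439307/17019) since 17019 mod 4 = 3, 439307 mod 4 = 3; sign now -1
(439307/17019) = (13832/17019)   [reduce mod 17019]
13832 = 2^3·1729; (2/17019) = -1 since 17019 mod 8 = 3, so (13832/17019) = (-1)^3·(1729/17019); sign now +1
reciprocity: (1729/17019) = +1·(17019/1729) since 1729 mod 4 = 1, 17019 mod 4 = 3; sign now +1
(17019/1729) = (1458/1729)   [reduce mod 1729]
1458 = 2^1·729; (2/1729) = +1 since 1729 mod 8 = 1, so (1458/1729) = (+1)^1·(729/1729); sign now +1
reciprocity: (729/1729) = +1·(1729/729) since 729 mod 4 = 1, 1729 mod 4 = 1; sign now +1
(1729/729) = (271/729)   [reduce mod 729]
reciprocity: (271/729) = +1·(729/271) since 271 mod 4 = 3, 729 mod 4 = 1; sign now +1
(729/271) = (187/271)   [reduce mod 271]
reciprocity: (187/271) = -1·(271/187) since 187 mod 4 = 3, 271 mod 4 = 3; sign now -1
(271/187) = (84/187)   [reduce mod 187]
84 = 2^2·21; (2/187) = -1 since 187 mod 8 = 3, so (84/187) = (-1)^2·(21/187); sign now -1
reciprocity: (21/187) = +1·(187/21) since 21 mod 4 = 1, 187 mod 4 = 3; sign now -1
(187/21) = (19/21)   [reduce mod 21]
reciprocity: (19/21) = +1·(21/19) since 19 mod 4 = 3, 21 mod 4 = 1; sign now -1
(21/19) = (2/19)   [reduce mod 19]
2 = 2^1·1; (2/19) = -1 since 19 mod 8 = 3, so (2/19) = (-1)^1·(1/19); sign now +1
(1/19) = 1; final value = sign = +1

1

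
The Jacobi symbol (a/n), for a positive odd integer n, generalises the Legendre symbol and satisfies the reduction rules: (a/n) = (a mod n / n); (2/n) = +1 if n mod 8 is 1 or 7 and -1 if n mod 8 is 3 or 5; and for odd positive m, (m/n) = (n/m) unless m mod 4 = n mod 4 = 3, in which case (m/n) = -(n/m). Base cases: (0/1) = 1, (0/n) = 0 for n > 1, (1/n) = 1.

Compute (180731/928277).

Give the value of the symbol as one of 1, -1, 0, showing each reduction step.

-1

reciprocity: (180731/928277) = +1·(928277/180731) since 180731 mod 4 = 3, 928277 mod 4 = 1; sign now +1
(928277/180731) = (24622/180731)   [reduce mod 180731]
24622 = 2^1·12311; (2/180731) = -1 since 180731 mod 8 = 3, so (24622/180731) = (-1)^1·(12311/180731); sign now -1
reciprocity: (12311/180731) = -1·(180731/12311) since 12311 mod 4 = 3, 180731 mod 4 = 3; sign now +1
(180731/12311) = (8377/12311)   [reduce mod 12311]
reciprocity: (8377/12311) = +1·(12311/8377) since 8377 mod 4 = 1, 12311 mod 4 = 3; sign now +1
(12311/8377) = (3934/8377)   [reduce mod 8377]
3934 = 2^1·1967; (2/8377) = +1 since 8377 mod 8 = 1, so (3934/8377) = (+1)^1·(1967/8377); sign now +1
reciprocity: (1967/8377) = +1·(8377/1967) since 1967 mod 4 = 3, 8377 mod 4 = 1; sign now +1
(8377/1967) = (509/1967)   [reduce mod 1967]
reciprocity: (509/1967) = +1·(1967/509) since 509 mod 4 = 1, 1967 mod 4 = 3; sign now +1
(1967/509) = (440/509)   [reduce mod 509]
440 = 2^3·55; (2/509) = -1 since 509 mod 8 = 5, so (440/509) = (-1)^3·(55/509); sign now -1
reciprocity: (55/509) = +1·(509/55) since 55 mod 4 = 3, 509 mod 4 = 1; sign now -1
(509/55) = (14/55)   [reduce mod 55]
14 = 2^1·7; (2/55) = +1 since 55 mod 8 = 7, so (14/55) = (+1)^1·(7/55); sign now -1
reciprocity: (7/55) = -1·(55/7) since 7 mod 4 = 3, 55 mod 4 = 3; sign now +1
(55/7) = (6/7)   [reduce mod 7]
6 = 2^1·3; (2/7) = +1 since 7 mod 8 = 7, so (6/7) = (+1)^1·(3/7); sign now +1
reciprocity: (3/7) = -1·(7/3) since 3 mod 4 = 3, 7 mod 4 = 3; sign now -1
(7/3) = (1/3)   [reduce mod 3]
(1/3) = 1; final value = sign = -1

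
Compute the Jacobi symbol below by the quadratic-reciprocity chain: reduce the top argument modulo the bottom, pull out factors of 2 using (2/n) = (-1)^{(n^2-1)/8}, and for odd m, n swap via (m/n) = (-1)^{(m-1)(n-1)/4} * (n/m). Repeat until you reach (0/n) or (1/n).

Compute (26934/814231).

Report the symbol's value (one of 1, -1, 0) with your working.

-1

26934 = 2^1·13467; (2/814231) = +1 since 814231 mod 8 = 7, so (26934/814231) = (+1)^1·(13467/814231); sign now +1
reciprocity: (13467/814231) = -1·(814231/13467) since 13467 mod 4 = 3, 814231 mod 4 = 3; sign now -1
(814231/13467) = (6211/13467)   [reduce mod 13467]
reciprocity: (6211/13467) = -1·(13467/6211) since 6211 mod 4 = 3, 13467 mod 4 = 3; sign now +1
(13467/6211) = (1045/6211)   [reduce mod 6211]
reciprocity: (1045/6211) = +1·(6211/1045) since 1045 mod 4 = 1, 6211 mod 4 = 3; sign now +1
(6211/1045) = (986/1045)   [reduce mod 1045]
986 = 2^1·493; (2/1045) = -1 since 1045 mod 8 = 5, so (986/1045) = (-1)^1·(493/1045); sign now -1
reciprocity: (493/1045) = +1·(1045/493) since 493 mod 4 = 1, 1045 mod 4 = 1; sign now -1
(1045/493) = (59/493)   [reduce mod 493]
reciprocity: (59/493) = +1·(493/59) since 59 mod 4 = 3, 493 mod 4 = 1; sign now -1
(493/59) = (21/59)   [reduce mod 59]
reciprocity: (21/59) = +1·(59/21) since 21 mod 4 = 1, 59 mod 4 = 3; sign now -1
(59/21) = (17/21)   [reduce mod 21]
reciprocity: (17/21) = +1·(21/17) since 17 mod 4 = 1, 21 mod 4 = 1; sign now -1
(21/17) = (4/17)   [reduce mod 17]
4 = 2^2·1; (2/17) = +1 since 17 mod 8 = 1, so (4/17) = (+1)^2·(1/17); sign now -1
(1/17) = 1; final value = sign = -1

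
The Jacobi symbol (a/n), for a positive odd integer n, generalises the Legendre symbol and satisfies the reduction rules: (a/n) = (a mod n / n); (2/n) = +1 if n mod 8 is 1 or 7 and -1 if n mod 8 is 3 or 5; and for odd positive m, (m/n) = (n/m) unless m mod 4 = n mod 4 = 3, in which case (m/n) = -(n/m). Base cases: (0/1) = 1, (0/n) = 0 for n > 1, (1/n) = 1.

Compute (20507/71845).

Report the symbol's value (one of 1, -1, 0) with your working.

-1

reciprocity: (20507/71845) = +1·(71845/20507) since 20507 mod 4 = 3, 71845 mod 4 = 1; sign now +1
(71845/20507) = (10324/20507)   [reduce mod 20507]
10324 = 2^2·2581; (2/20507) = -1 since 20507 mod 8 = 3, so (10324/20507) = (-1)^2·(2581/20507); sign now +1
reciprocity: (2581/20507) = +1·(20507/2581) since 2581 mod 4 = 1, 20507 mod 4 = 3; sign now +1
(20507/2581) = (2440/2581)   [reduce mod 2581]
2440 = 2^3·305; (2/2581) = -1 since 2581 mod 8 = 5, so (2440/2581) = (-1)^3·(305/2581); sign now -1
reciprocity: (305/2581) = +1·(2581/305) since 305 mod 4 = 1, 2581 mod 4 = 1; sign now -1
(2581/305) = (141/305)   [reduce mod 305]
reciprocity: (141/305) = +1·(305/141) since 141 mod 4 = 1, 305 mod 4 = 1; sign now -1
(305/141) = (23/141)   [reduce mod 141]
reciprocity: (23/141) = +1·(141/23) since 23 mod 4 = 3, 141 mod 4 = 1; sign now -1
(141/23) = (3/23)   [reduce mod 23]
reciprocity: (3/23) = -1·(23/3) since 3 mod 4 = 3, 23 mod 4 = 3; sign now +1
(23/3) = (2/3)   [reduce mod 3]
2 = 2^1·1; (2/3) = -1 since 3 mod 8 = 3, so (2/3) = (-1)^1·(1/3); sign now -1
(1/3) = 1; final value = sign = -1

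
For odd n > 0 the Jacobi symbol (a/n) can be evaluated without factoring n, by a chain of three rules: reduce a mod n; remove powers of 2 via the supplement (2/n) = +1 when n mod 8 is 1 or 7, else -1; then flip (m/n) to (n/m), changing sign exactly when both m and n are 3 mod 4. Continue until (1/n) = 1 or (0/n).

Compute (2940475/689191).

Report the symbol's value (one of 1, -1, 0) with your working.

1

(2940475/689191) = (183711/689191)   [reduce mod 689191]
reciprocity: (183711/689191) = -1·(689191/183711) since 183711 mod 4 = 3, 689191 mod 4 = 3; sign now -1
(689191/183711) = (138058/183711)   [reduce mod 183711]
138058 = 2^1·69029; (2/183711) = +1 since 183711 mod 8 = 7, so (138058/183711) = (+1)^1·(69029/183711); sign now -1
reciprocity: (69029/183711) = +1·(183711/69029) since 69029 mod 4 = 1, 183711 mod 4 = 3; sign now -1
(183711/69029) = (45653/69029)   [reduce mod 69029]
reciprocity: (45653/69029) = +1·(69029/45653) since 45653 mod 4 = 1, 69029 mod 4 = 1; sign now -1
(69029/45653) = (23376/45653)   [reduce mod 45653]
23376 = 2^4·1461; (2/45653) = -1 since 45653 mod 8 = 5, so (23376/45653) = (-1)^4·(1461/45653); sign now -1
reciprocity: (1461/45653) = +1·(45653/1461) since 1461 mod 4 = 1, 45653 mod 4 = 1; sign now -1
(45653/1461) = (362/1461)   [reduce mod 1461]
362 = 2^1·181; (2/1461) = -1 since 1461 mod 8 = 5, so (362/1461) = (-1)^1·(181/1461); sign now +1
reciprocity: (181/1461) = +1·(1461/181) since 181 mod 4 = 1, 1461 mod 4 = 1; sign now +1
(1461/181) = (13/181)   [reduce mod 181]
reciprocity: (13/181) = +1·(181/13) since 13 mod 4 = 1, 181 mod 4 = 1; sign now +1
(181/13) = (12/13)   [reduce mod 13]
12 = 2^2·3; (2/13) = -1 since 13 mod 8 = 5, so (12/13) = (-1)^2·(3/13); sign now +1
reciprocity: (3/13) = +1·(13/3) since 3 mod 4 = 3, 13 mod 4 = 1; sign now +1
(13/3) = (1/3)   [reduce mod 3]
(1/3) = 1; final value = sign = +1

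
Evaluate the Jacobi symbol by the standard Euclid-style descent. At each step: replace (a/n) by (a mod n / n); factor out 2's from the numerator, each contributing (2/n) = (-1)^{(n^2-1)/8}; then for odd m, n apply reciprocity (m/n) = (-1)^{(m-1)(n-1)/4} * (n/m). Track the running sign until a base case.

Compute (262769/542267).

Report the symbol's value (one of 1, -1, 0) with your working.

flip (262769/542267) -> (542267/262769): both odd, 262769 mod 4 = 1, 542267 mod 4 = 3, so the flip contributes +1; sign now +1
(542267/262769): 542267 mod 262769 = 16729, so (542267/262769) = (16729/262769)
flip (16729/262769) -> (262769/16729): both odd, 16729 mod 4 = 1, 262769 mod 4 = 1, so the flip contributes +1; sign now +1
(262769/16729): 262769 mod 16729 = 11834, so (262769/16729) = (11834/16729)
factor out 2^1: 11834 = 2^1·5917; with 16729 mod 8 = 1, (2/16729) = +1; sign now +1; continue with (5917/16729)
flip (5917/16729) -> (16729/5917): both odd, 5917 mod 4 = 1, 16729 mod 4 = 1, so the flip contributes +1; sign now +1
(16729/5917): 16729 mod 5917 = 4895, so (16729/5917) = (4895/5917)
flip (4895/5917) -> (5917/4895): both odd, 4895 mod 4 = 3, 5917 mod 4 = 1, so the flip contributes +1; sign now +1
(5917/4895): 5917 mod 4895 = 1022, so (5917/4895) = (1022/4895)
factor out 2^1: 1022 = 2^1·511; with 4895 mod 8 = 7, (2/4895) = +1; sign now +1; continue with (511/4895)
flip (511/4895) -> (4895/511): both odd, 511 mod 4 = 3, 4895 mod 4 = 3, so the flip contributes -1; sign now -1
(4895/511): 4895 mod 511 = 296, so (4895/511) = (296/511)
factor out 2^3: 296 = 2^3·37; with 511 mod 8 = 7, (2/511) = +1; sign now -1; continue with (37/511)
flip (37/511) -> (511/37): both odd, 37 mod 4 = 1, 511 mod 4 = 3, so the flip contributes +1; sign now -1
(511/37): 511 mod 37 = 30, so (511/37) = (30/37)
factor out 2^1: 30 = 2^1·15; with 37 mod 8 = 5, (2/37) = -1; sign now +1; continue with (15/37)
flip (15/37) -> (37/15): both odd, 15 mod 4 = 3, 37 mod 4 = 1, so the flip contributes +1; sign now +1
(37/15): 37 mod 15 = 7, so (37/15) = (7/15)
flip (7/15) -> (15/7): both odd, 7 mod 4 = 3, 15 mod 4 = 3, so the flip contributes -1; sign now -1
(15/7): 15 mod 7 = 1, so (15/7) = (1/7)
reached (1/7) = 1, so the symbol is -1

-1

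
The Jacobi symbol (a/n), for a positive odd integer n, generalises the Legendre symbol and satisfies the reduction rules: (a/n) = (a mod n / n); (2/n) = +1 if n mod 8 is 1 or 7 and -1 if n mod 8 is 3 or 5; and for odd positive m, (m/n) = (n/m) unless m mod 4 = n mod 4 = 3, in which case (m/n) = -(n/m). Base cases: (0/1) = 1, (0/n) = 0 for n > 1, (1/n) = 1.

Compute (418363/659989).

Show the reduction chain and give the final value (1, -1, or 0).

reciprocity: (418363/659989) = +1·(659989/418363) since 418363 mod 4 = 3, 659989 mod 4 = 1; sign now +1
(659989/418363) = (241626/418363)   [reduce mod 418363]
241626 = 2^1·120813; (2/418363) = -1 since 418363 mod 8 = 3, so (241626/418363) = (-1)^1·(120813/418363); sign now -1
reciprocity: (120813/418363) = +1·(418363/120813) since 120813 mod 4 = 1, 418363 mod 4 = 3; sign now -1
(418363/120813) = (55924/120813)   [reduce mod 120813]
55924 = 2^2·13981; (2/120813) = -1 since 120813 mod 8 = 5, so (55924/120813) = (-1)^2·(13981/120813); sign now -1
reciprocity: (13981/120813) = +1·(120813/13981) since 13981 mod 4 = 1, 120813 mod 4 = 1; sign now -1
(120813/13981) = (8965/13981)   [reduce mod 13981]
reciprocity: (8965/13981) = +1·(13981/8965) since 8965 mod 4 = 1, 13981 mod 4 = 1; sign now -1
(13981/8965) = (5016/8965)   [reduce mod 8965]
5016 = 2^3·627; (2/8965) = -1 since 8965 mod 8 = 5, so (5016/8965) = (-1)^3·(627/8965); sign now +1
reciprocity: (627/8965) = +1·(8965/627) since 627 mod 4 = 3, 8965 mod 4 = 1; sign now +1
(8965/627) = (187/627)   [reduce mod 627]
reciprocity: (187/627) = -1·(627/187) since 187 mod 4 = 3, 627 mod 4 = 3; sign now -1
(627/187) = (66/187)   [reduce mod 187]
66 = 2^1·33; (2/187) = -1 since 187 mod 8 = 3, so (66/187) = (-1)^1·(33/187); sign now +1
reciprocity: (33/187) = +1·(187/33) since 33 mod 4 = 1, 187 mod 4 = 3; sign now +1
(187/33) = (22/33)   [reduce mod 33]
22 = 2^1·11; (2/33) = +1 since 33 mod 8 = 1, so (22/33) = (+1)^1·(11/33); sign now +1
reciprocity: (11/33) = +1·(33/11) since 11 mod 4 = 3, 33 mod 4 = 1; sign now +1
(33/11) = (0/11)   [reduce mod 11]
(0/11) = 0   [gcd(a, n) > 1]; final value = 0

0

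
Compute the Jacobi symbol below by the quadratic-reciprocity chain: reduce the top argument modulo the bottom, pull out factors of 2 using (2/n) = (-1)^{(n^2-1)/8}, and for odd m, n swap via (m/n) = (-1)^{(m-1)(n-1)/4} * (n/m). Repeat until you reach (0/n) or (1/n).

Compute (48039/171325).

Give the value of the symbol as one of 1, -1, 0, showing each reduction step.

reciprocity: (48039/171325) = +1·(171325/48039) since 48039 mod 4 = 3, 171325 mod 4 = 1; sign now +1
(171325/48039) = (27208/48039)   [reduce mod 48039]
27208 = 2^3·3401; (2/48039) = +1 since 48039 mod 8 = 7, so (27208/48039) = (+1)^3·(3401/48039); sign now +1
reciprocity: (3401/48039) = +1·(48039/3401) since 3401 mod 4 = 1, 48039 mod 4 = 3; sign now +1
(48039/3401) = (425/3401)   [reduce mod 3401]
reciprocity: (425/3401) = +1·(3401/425) since 425 mod 4 = 1, 3401 mod 4 = 1; sign now +1
(3401/425) = (1/425)   [reduce mod 425]
(1/425) = 1; final value = sign = +1

1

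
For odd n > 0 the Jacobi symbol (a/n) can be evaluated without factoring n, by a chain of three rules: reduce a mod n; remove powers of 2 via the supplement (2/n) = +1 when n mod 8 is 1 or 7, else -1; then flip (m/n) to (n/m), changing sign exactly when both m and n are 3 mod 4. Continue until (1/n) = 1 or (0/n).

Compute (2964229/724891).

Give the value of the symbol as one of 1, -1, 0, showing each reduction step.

-1

(2964229/724891) = (64665/724891)   [reduce mod 724891]
reciprocity: (64665/724891) = +1·(724891/64665) since 64665 mod 4 = 1, 724891 mod 4 = 3; sign now +1
(724891/64665) = (13576/64665)   [reduce mod 64665]
13576 = 2^3·1697; (2/64665) = +1 since 64665 mod 8 = 1, so (13576/64665) = (+1)^3·(1697/64665); sign now +1
reciprocity: (1697/64665) = +1·(64665/1697) since 1697 mod 4 = 1, 64665 mod 4 = 1; sign now +1
(64665/1697) = (179/1697)   [reduce mod 1697]
reciprocity: (179/1697) = +1·(1697/179) since 179 mod 4 = 3, 1697 mod 4 = 1; sign now +1
(1697/179) = (86/179)   [reduce mod 179]
86 = 2^1·43; (2/179) = -1 since 179 mod 8 = 3, so (86/179) = (-1)^1·(43/179); sign now -1
reciprocity: (43/179) = -1·(179/43) since 43 mod 4 = 3, 179 mod 4 = 3; sign now +1
(179/43) = (7/43)   [reduce mod 43]
reciprocity: (7/43) = -1·(43/7) since 7 mod 4 = 3, 43 mod 4 = 3; sign now -1
(43/7) = (1/7)   [reduce mod 7]
(1/7) = 1; final value = sign = -1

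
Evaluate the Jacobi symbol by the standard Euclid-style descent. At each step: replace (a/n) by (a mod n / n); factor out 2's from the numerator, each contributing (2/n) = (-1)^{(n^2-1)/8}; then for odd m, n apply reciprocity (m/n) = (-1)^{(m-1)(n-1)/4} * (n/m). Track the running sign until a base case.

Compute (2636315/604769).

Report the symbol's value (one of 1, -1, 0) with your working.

0

(2636315/604769): 2636315 mod 604769 = 217239, so (2636315/604769) = (217239/604769)
flip (217239/604769) -> (604769/217239): both odd, 217239 mod 4 = 3, 604769 mod 4 = 1, so the flip contributes +1; sign now +1
(604769/217239): 604769 mod 217239 = 170291, so (604769/217239) = (170291/217239)
flip (170291/217239) -> (217239/170291): both odd, 170291 mod 4 = 3, 217239 mod 4 = 3, so the flip contributes -1; sign now -1
(217239/170291): 217239 mod 170291 = 46948, so (217239/170291) = (46948/170291)
factor out 2^2: 46948 = 2^2·11737; with 170291 mod 8 = 3, (2/170291) = -1; sign now -1; continue with (11737/170291)
flip (11737/170291) -> (170291/11737): both odd, 11737 mod 4 = 1, 170291 mod 4 = 3, so the flip contributes +1; sign now -1
(170291/11737): 170291 mod 11737 = 5973, so (170291/11737) = (5973/11737)
flip (5973/11737) -> (11737/5973): both odd, 5973 mod 4 = 1, 11737 mod 4 = 1, so the flip contributes +1; sign now -1
(11737/5973): 11737 mod 5973 = 5764, so (11737/5973) = (5764/5973)
factor out 2^2: 5764 = 2^2·1441; with 5973 mod 8 = 5, (2/5973) = -1; sign now -1; continue with (1441/5973)
flip (1441/5973) -> (5973/1441): both odd, 1441 mod 4 = 1, 5973 mod 4 = 1, so the flip contributes +1; sign now -1
(5973/1441): 5973 mod 1441 = 209, so (5973/1441) = (209/1441)
flip (209/1441) -> (1441/209): both odd, 209 mod 4 = 1, 1441 mod 4 = 1, so the flip contributes +1; sign now -1
(1441/209): 1441 mod 209 = 187, so (1441/209) = (187/209)
flip (187/209) -> (209/187): both odd, 187 mod 4 = 3, 209 mod 4 = 1, so the flip contributes +1; sign now -1
(209/187): 209 mod 187 = 22, so (209/187) = (22/187)
factor out 2^1: 22 = 2^1·11; with 187 mod 8 = 3, (2/187) = -1; sign now +1; continue with (11/187)
flip (11/187) -> (187/11): both odd, 11 mod 4 = 3, 187 mod 4 = 3, so the flip contributes -1; sign now -1
(187/11): 187 mod 11 = 0, so (187/11) = (0/11)
reached (0/11); gcd(a, n) > 1, so (0/11) = 0 and the symbol is 0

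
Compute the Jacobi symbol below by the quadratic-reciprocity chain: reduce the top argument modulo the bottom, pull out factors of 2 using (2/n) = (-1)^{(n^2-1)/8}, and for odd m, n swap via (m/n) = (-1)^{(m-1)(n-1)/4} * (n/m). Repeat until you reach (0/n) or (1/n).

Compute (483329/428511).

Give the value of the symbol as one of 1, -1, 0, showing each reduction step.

-1

(483329/428511): 483329 mod 428511 = 54818, so (483329/428511) = (54818/428511)
factor out 2^1: 54818 = 2^1·27409; with 428511 mod 8 = 7, (2/428511) = +1; sign now +1; continue with (27409/428511)
flip (27409/428511) -> (428511/27409): both odd, 27409 mod 4 = 1, 428511 mod 4 = 3, so the flip contributes +1; sign now +1
(428511/27409): 428511 mod 27409 = 17376, so (428511/27409) = (17376/27409)
factor out 2^5: 17376 = 2^5·543; with 27409 mod 8 = 1, (2/27409) = +1; sign now +1; continue with (543/27409)
flip (543/27409) -> (27409/543): both odd, 543 mod 4 = 3, 27409 mod 4 = 1, so the flip contributes +1; sign now +1
(27409/543): 27409 mod 543 = 259, so (27409/543) = (259/543)
flip (259/543) -> (543/259): both odd, 259 mod 4 = 3, 543 mod 4 = 3, so the flip contributes -1; sign now -1
(543/259): 543 mod 259 = 25, so (543/259) = (25/259)
flip (25/259) -> (259/25): both odd, 25 mod 4 = 1, 259 mod 4 = 3, so the flip contributes +1; sign now -1
(259/25): 259 mod 25 = 9, so (259/25) = (9/25)
flip (9/25) -> (25/9): both odd, 9 mod 4 = 1, 25 mod 4 = 1, so the flip contributes +1; sign now -1
(25/9): 25 mod 9 = 7, so (25/9) = (7/9)
flip (7/9) -> (9/7): both odd, 7 mod 4 = 3, 9 mod 4 = 1, so the flip contributes +1; sign now -1
(9/7): 9 mod 7 = 2, so (9/7) = (2/7)
factor out 2^1: 2 = 2^1·1; with 7 mod 8 = 7, (2/7) = +1; sign now -1; continue with (1/7)
reached (1/7) = 1, so the symbol is -1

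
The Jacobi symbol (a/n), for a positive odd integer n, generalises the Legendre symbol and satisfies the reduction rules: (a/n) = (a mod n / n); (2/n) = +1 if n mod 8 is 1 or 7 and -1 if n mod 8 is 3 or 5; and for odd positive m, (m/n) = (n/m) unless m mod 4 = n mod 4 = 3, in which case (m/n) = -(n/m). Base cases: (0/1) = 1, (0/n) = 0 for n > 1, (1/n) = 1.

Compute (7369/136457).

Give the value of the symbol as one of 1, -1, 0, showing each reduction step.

reciprocity: (7369/136457) = +1·(136457/7369) since 7369 mod 4 = 1, 136457 mod 4 = 1; sign now +1
(136457/7369) = (3815/7369)   [reduce mod 7369]
reciprocity: (3815/7369) = +1·(7369/3815) since 3815 mod 4 = 3, 7369 mod 4 = 1; sign now +1
(7369/3815) = (3554/3815)   [reduce mod 3815]
3554 = 2^1·1777; (2/3815) = +1 since 3815 mod 8 = 7, so (3554/3815) = (+1)^1·(1777/3815); sign now +1
reciprocity: (1777/3815) = +1·(3815/1777) since 1777 mod 4 = 1, 3815 mod 4 = 3; sign now +1
(3815/1777) = (261/1777)   [reduce mod 1777]
reciprocity: (261/1777) = +1·(1777/261) since 261 mod 4 = 1, 1777 mod 4 = 1; sign now +1
(1777/261) = (211/261)   [reduce mod 261]
reciprocity: (211/261) = +1·(261/211) since 211 mod 4 = 3, 261 mod 4 = 1; sign now +1
(261/211) = (50/211)   [reduce mod 211]
50 = 2^1·25; (2/211) = -1 since 211 mod 8 = 3, so (50/211) = (-1)^1·(25/211); sign now -1
reciprocity: (25/211) = +1·(211/25) since 25 mod 4 = 1, 211 mod 4 = 3; sign now -1
(211/25) = (11/25)   [reduce mod 25]
reciprocity: (11/25) = +1·(25/11) since 11 mod 4 = 3, 25 mod 4 = 1; sign now -1
(25/11) = (3/11)   [reduce mod 11]
reciprocity: (3/11) = -1·(11/3) since 3 mod 4 = 3, 11 mod 4 = 3; sign now +1
(11/3) = (2/3)   [reduce mod 3]
2 = 2^1·1; (2/3) = -1 since 3 mod 8 = 3, so (2/3) = (-1)^1·(1/3); sign now -1
(1/3) = 1; final value = sign = -1

-1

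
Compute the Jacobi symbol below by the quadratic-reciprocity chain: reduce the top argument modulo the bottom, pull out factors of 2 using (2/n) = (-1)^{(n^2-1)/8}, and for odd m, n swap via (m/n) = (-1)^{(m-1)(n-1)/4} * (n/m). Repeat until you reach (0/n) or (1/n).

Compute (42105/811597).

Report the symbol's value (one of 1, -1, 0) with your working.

-1

flip (42105/811597) -> (811597/42105): both odd, 42105 mod 4 = 1, 811597 mod 4 = 1, so the flip contributes +1; sign now +1
(811597/42105): 811597 mod 42105 = 11602, so (811597/42105) = (11602/42105)
factor out 2^1: 11602 = 2^1·5801; with 42105 mod 8 = 1, (2/42105) = +1; sign now +1; continue with (5801/42105)
flip (5801/42105) -> (42105/5801): both odd, 5801 mod 4 = 1, 42105 mod 4 = 1, so the flip contributes +1; sign now +1
(42105/5801): 42105 mod 5801 = 1498, so (42105/5801) = (1498/5801)
factor out 2^1: 1498 = 2^1·749; with 5801 mod 8 = 1, (2/5801) = +1; sign now +1; continue with (749/5801)
flip (749/5801) -> (5801/749): both odd, 749 mod 4 = 1, 5801 mod 4 = 1, so the flip contributes +1; sign now +1
(5801/749): 5801 mod 749 = 558, so (5801/749) = (558/749)
factor out 2^1: 558 = 2^1·279; with 749 mod 8 = 5, (2/749) = -1; sign now -1; continue with (279/749)
flip (279/749) -> (749/279): both odd, 279 mod 4 = 3, 749 mod 4 = 1, so the flip contributes +1; sign now -1
(749/279): 749 mod 279 = 191, so (749/279) = (191/279)
flip (191/279) -> (279/191): both odd, 191 mod 4 = 3, 279 mod 4 = 3, so the flip contributes -1; sign now +1
(279/191): 279 mod 191 = 88, so (279/191) = (88/191)
factor out 2^3: 88 = 2^3·11; with 191 mod 8 = 7, (2/191) = +1; sign now +1; continue with (11/191)
flip (11/191) -> (191/11): both odd, 11 mod 4 = 3, 191 mod 4 = 3, so the flip contributes -1; sign now -1
(191/11): 191 mod 11 = 4, so (191/11) = (4/11)
factor out 2^2: 4 = 2^2·1; with 11 mod 8 = 3, (2/11) = -1; sign now -1; continue with (1/11)
reached (1/11) = 1, so the symbol is -1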